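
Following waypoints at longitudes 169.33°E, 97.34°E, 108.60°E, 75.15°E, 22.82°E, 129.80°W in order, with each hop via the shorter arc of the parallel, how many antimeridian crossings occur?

0

Leg 1: +169.33° → +97.34°, shortest Δλ = -71.99° (west) — does not cross 180°.
Leg 2: +97.34° → +108.60°, shortest Δλ = 11.26° (east) — does not cross 180°.
Leg 3: +108.60° → +75.15°, shortest Δλ = -33.45° (west) — does not cross 180°.
Leg 4: +75.15° → +22.82°, shortest Δλ = -52.33° (west) — does not cross 180°.
Leg 5: +22.82° → -129.80°, shortest Δλ = -152.62° (west) — does not cross 180°.
Total crossings: 0.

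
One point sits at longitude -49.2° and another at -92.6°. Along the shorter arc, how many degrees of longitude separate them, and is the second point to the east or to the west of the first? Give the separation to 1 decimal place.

43.4° west

Raw difference: -92.6 − -49.2 = -43.4°.
Normalise into (−180°, 180°]: -43.4° stays -43.4°.
Negative ⇒ the second point lies to the west; separation 43.4°.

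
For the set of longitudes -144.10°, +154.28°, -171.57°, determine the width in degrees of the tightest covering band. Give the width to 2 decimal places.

61.62°

Sort the longitudes: -171.57°, -144.10°, +154.28°.
Eastward gaps between consecutive values (wrapping around): 27.47°, 298.38°, 34.15°.
Largest gap = 298.38° ⇒ minimal covering band is its complement: 360° − 298.38° = 61.62°.
Band runs from +154.28° eastward to -144.10°, crossing the antimeridian.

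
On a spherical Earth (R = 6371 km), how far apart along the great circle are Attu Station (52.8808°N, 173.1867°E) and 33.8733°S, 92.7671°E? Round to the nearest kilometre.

Δλ = 92.7671 − 173.1867 = -80.4196°.
Δφ = -33.8733 − 52.8808 = -86.7541°.
a = sin²(Δφ/2) + cos φ₁ · cos φ₂ · sin²(Δλ/2) = 0.680519.
c = 2·atan2(√a, √(1−a)) = 1.94018 rad → d = 6371·c ≈ 12360.86 km.

12361 km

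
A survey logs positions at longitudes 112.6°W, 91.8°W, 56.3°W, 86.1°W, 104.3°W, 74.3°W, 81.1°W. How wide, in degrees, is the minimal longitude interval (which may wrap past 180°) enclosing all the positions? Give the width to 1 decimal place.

56.3°

Sort the longitudes: -112.6°, -104.3°, -91.8°, -86.1°, -81.1°, -74.3°, -56.3°.
Eastward gaps between consecutive values (wrapping around): 8.3°, 12.5°, 5.7°, 5.0°, 6.8°, 18.0°, 303.7°.
Largest gap = 303.7° ⇒ minimal covering band is its complement: 360° − 303.7° = 56.3°.
Band runs from -112.6° eastward to -56.3°.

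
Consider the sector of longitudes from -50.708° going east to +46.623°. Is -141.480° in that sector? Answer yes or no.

No

Band width going east from -50.708° to +46.623°: ((46.623 − -50.708) mod 360) = 97.331°.
Offset of -141.480° east of the west edge: ((-141.480 − -50.708) mod 360) = 269.228°.
269.228° > 97.331° ⇒ outside.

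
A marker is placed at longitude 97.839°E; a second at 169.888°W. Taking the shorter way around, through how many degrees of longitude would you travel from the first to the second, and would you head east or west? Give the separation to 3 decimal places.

92.273° east

Raw difference: -169.888 − 97.839 = -267.727°.
Normalise into (−180°, 180°]: -267.727° + 360° = 92.273°.
Positive ⇒ the second point lies to the east; separation 92.273°.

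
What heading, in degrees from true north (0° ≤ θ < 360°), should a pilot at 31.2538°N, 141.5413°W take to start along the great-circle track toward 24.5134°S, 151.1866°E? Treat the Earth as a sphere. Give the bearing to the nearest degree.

237°

Δλ = 151.1866 − -141.5413 = 292.7279°; wrapped into (−180°, 180°]: -67.2721°.
θ = atan2( sin Δλ · cos φ₂ , cos φ₁ · sin φ₂ − sin φ₁ · cos φ₂ · cos Δλ )
  = atan2(-0.83921, -0.53708) = -122.618° → normalised to [0°, 360°): 237.382°.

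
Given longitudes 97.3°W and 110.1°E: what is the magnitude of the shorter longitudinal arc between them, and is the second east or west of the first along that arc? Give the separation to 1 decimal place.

152.6° west

Raw difference: 110.1 − -97.3 = 207.4°.
Normalise into (−180°, 180°]: 207.4° − 360° = -152.6°.
Negative ⇒ the second point lies to the west; separation 152.6°.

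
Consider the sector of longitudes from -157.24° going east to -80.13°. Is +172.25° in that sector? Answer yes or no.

No

Band width going east from -157.24° to -80.13°: ((-80.13 − -157.24) mod 360) = 77.11°.
Offset of +172.25° east of the west edge: ((172.25 − -157.24) mod 360) = 329.49°.
329.49° > 77.11° ⇒ outside.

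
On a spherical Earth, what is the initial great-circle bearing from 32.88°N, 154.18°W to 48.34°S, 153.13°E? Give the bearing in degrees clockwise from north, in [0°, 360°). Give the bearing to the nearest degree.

Δλ = 153.13 − -154.18 = 307.31°; wrapped into (−180°, 180°]: -52.69°.
θ = atan2( sin Δλ · cos φ₂ , cos φ₁ · sin φ₂ − sin φ₁ · cos φ₂ · cos Δλ )
  = atan2(-0.52869, -0.84615) = -148.002° → normalised to [0°, 360°): 211.998°.

212°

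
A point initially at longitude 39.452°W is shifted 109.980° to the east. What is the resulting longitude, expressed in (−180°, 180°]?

Start at -39.452°; shift +109.980° → +70.528°.
+70.528° already lies in (−180°, 180°].

70.528°E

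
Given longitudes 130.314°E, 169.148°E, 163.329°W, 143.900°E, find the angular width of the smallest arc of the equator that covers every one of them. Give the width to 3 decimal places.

Sort the longitudes: -163.329°, +130.314°, +143.900°, +169.148°.
Eastward gaps between consecutive values (wrapping around): 293.643°, 13.586°, 25.248°, 27.523°.
Largest gap = 293.643° ⇒ minimal covering band is its complement: 360° − 293.643° = 66.357°.
Band runs from +130.314° eastward to -163.329°, crossing the antimeridian.

66.357°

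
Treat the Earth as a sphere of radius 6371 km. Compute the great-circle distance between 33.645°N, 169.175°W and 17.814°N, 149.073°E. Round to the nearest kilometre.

Δλ = 149.073 − -169.175 = 318.248°; wrapped into (−180°, 180°]: -41.752°.
Δφ = 17.814 − 33.645 = -15.831°.
a = sin²(Δφ/2) + cos φ₁ · cos φ₂ · sin²(Δλ/2) = 0.119608.
c = 2·atan2(√a, √(1−a)) = 0.70628 rad → d = 6371·c ≈ 4499.68 km.

4500 km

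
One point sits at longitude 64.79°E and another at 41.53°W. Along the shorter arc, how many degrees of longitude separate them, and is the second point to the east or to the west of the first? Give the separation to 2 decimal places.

Raw difference: -41.53 − 64.79 = -106.32°.
Normalise into (−180°, 180°]: -106.32° stays -106.32°.
Negative ⇒ the second point lies to the west; separation 106.32°.

106.32° west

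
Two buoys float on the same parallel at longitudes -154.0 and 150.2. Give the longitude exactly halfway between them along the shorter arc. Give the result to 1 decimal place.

+178.1°

Signed shortest Δλ from -154.0° to +150.2° is -55.8°.
Midpoint longitude = -154.0° + (-55.8°)/2 = -154.0° − 27.9° = -181.9°.
Normalise into (−180°, 180°]: +178.1°.
(The naïve average (-154.0 + +150.2)/2 = -1.9° is on the wrong side of the globe.)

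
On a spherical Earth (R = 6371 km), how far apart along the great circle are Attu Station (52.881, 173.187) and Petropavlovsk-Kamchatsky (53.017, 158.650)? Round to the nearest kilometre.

Δλ = 158.650 − 173.187 = -14.537°.
Δφ = 53.017 − 52.881 = 0.136°.
a = sin²(Δφ/2) + cos φ₁ · cos φ₂ · sin²(Δλ/2) = 0.005813.
c = 2·atan2(√a, √(1−a)) = 0.15263 rad → d = 6371·c ≈ 972.40 km.

972 km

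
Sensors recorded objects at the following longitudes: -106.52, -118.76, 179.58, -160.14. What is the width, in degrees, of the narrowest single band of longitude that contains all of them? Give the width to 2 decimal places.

73.90°

Sort the longitudes: -160.14°, -118.76°, -106.52°, +179.58°.
Eastward gaps between consecutive values (wrapping around): 41.38°, 12.24°, 286.10°, 20.28°.
Largest gap = 286.10° ⇒ minimal covering band is its complement: 360° − 286.10° = 73.90°.
Band runs from +179.58° eastward to -106.52°, crossing the antimeridian.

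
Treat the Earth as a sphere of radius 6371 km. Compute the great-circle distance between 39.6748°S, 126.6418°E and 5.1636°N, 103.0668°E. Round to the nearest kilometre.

5540 km

Δλ = 103.0668 − 126.6418 = -23.5750°.
Δφ = 5.1636 − -39.6748 = 44.8384°.
a = sin²(Δφ/2) + cos φ₁ · cos φ₂ · sin²(Δλ/2) = 0.177440.
c = 2·atan2(√a, √(1−a)) = 0.86962 rad → d = 6371·c ≈ 5540.33 km.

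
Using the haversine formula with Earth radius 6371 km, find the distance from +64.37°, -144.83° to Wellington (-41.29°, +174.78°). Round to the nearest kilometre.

12268 km

Δλ = 174.78 − -144.83 = 319.61°; wrapped into (−180°, 180°]: -40.39°.
Δφ = -41.29 − 64.37 = -105.66°.
a = sin²(Δφ/2) + cos φ₁ · cos φ₂ · sin²(Δλ/2) = 0.673698.
c = 2·atan2(√a, √(1−a)) = 1.92559 rad → d = 6371·c ≈ 12267.92 km.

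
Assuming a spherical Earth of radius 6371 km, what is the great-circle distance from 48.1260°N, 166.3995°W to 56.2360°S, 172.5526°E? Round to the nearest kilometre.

Δλ = 172.5526 − -166.3995 = 338.9521°; wrapped into (−180°, 180°]: -21.0479°.
Δφ = -56.2360 − 48.1260 = -104.3620°.
a = sin²(Δφ/2) + cos φ₁ · cos φ₂ · sin²(Δλ/2) = 0.636399.
c = 2·atan2(√a, √(1−a)) = 1.84710 rad → d = 6371·c ≈ 11767.86 km.

11768 km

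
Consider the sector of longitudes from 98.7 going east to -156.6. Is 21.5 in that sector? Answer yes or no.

Band width going east from +98.7° to -156.6°: ((-156.6 − 98.7) mod 360) = 104.7°.
Offset of +21.5° east of the west edge: ((21.5 − 98.7) mod 360) = 282.8°.
282.8° > 104.7° ⇒ outside.

No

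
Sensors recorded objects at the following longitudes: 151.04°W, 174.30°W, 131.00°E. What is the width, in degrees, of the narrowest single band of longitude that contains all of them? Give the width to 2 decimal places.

77.96°

Sort the longitudes: -174.30°, -151.04°, +131.00°.
Eastward gaps between consecutive values (wrapping around): 23.26°, 282.04°, 54.70°.
Largest gap = 282.04° ⇒ minimal covering band is its complement: 360° − 282.04° = 77.96°.
Band runs from +131.00° eastward to -151.04°, crossing the antimeridian.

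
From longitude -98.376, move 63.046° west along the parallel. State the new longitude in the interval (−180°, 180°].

-161.422°

Start at -98.376°; shift −63.046° → -161.422°.
-161.422° already lies in (−180°, 180°].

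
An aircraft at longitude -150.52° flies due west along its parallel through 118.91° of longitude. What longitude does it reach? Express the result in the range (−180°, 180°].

+90.57°

Start at -150.52°; shift −118.91° → -269.43°.
-269.43° lies outside (−180°, 180°]; add 360° → +90.57°.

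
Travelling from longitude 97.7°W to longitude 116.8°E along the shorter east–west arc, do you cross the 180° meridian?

Yes

Naïve |116.8 − -97.7| = 214.5° > 180°, so the shorter arc goes the other way round — across 180°.
Signed shortest Δλ = ((116.8 − -97.7 + 180) mod 360) − 180 = -145.5°.
Going west by 145.5° from -97.7° passes through 180° before reaching +116.8°.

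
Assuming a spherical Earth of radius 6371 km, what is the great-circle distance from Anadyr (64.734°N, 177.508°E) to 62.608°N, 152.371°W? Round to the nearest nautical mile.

Δλ = -152.371 − 177.508 = -329.879°; wrapped into (−180°, 180°]: 30.121°.
Δφ = 62.608 − 64.734 = -2.126°.
a = sin²(Δφ/2) + cos φ₁ · cos φ₂ · sin²(Δλ/2) = 0.013602.
c = 2·atan2(√a, √(1−a)) = 0.23379 rad → d = 6371·c ≈ 1489.48 km ≈ 804.25 nmi.

804 nmi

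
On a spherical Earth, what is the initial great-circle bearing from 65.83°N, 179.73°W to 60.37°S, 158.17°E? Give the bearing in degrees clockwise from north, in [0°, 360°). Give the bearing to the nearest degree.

Δλ = 158.17 − -179.73 = 337.90°; wrapped into (−180°, 180°]: -22.10°.
θ = atan2( sin Δλ · cos φ₂ , cos φ₁ · sin φ₂ − sin φ₁ · cos φ₂ · cos Δλ )
  = atan2(-0.18600, -0.77382) = -166.484° → normalised to [0°, 360°): 193.516°.

194°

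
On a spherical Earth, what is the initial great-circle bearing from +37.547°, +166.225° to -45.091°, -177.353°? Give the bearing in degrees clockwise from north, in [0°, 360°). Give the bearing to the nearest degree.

Δλ = -177.353 − 166.225 = -343.578°; wrapped into (−180°, 180°]: 16.422°.
θ = atan2( sin Δλ · cos φ₂ , cos φ₁ · sin φ₂ − sin φ₁ · cos φ₂ · cos Δλ )
  = atan2(0.19959, -0.97421) = 168.422° → normalised to [0°, 360°): 168.422°.

168°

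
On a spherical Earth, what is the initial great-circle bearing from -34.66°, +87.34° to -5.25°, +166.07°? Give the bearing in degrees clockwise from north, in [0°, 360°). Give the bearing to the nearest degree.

Δλ = 166.07 − 87.34 = 78.73°.
θ = atan2( sin Δλ · cos φ₂ , cos φ₁ · sin φ₂ − sin φ₁ · cos φ₂ · cos Δλ )
  = atan2(0.97660, 0.03541) = 87.923° → normalised to [0°, 360°): 87.923°.

88°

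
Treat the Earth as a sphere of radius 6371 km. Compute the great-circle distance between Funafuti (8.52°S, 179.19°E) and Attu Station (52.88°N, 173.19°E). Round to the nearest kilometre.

6851 km

Δλ = 173.19 − 179.19 = -6.00°.
Δφ = 52.88 − -8.52 = 61.40°.
a = sin²(Δφ/2) + cos φ₁ · cos φ₂ · sin²(Δλ/2) = 0.262289.
c = 2·atan2(√a, √(1−a)) = 1.07535 rad → d = 6371·c ≈ 6851.07 km.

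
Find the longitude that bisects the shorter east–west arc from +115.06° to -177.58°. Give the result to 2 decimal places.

Signed shortest Δλ from +115.06° to -177.58° is +67.36°.
Midpoint longitude = +115.06° + (+67.36°)/2 = +115.06° + 33.68° = +148.74°.
(The naïve average (+115.06 + -177.58)/2 = -31.26° is on the wrong side of the globe.)

+148.74°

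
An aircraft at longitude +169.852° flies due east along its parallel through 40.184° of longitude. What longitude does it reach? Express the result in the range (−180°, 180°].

-149.964°

Start at +169.852°; shift +40.184° → +210.036°.
+210.036° lies outside (−180°, 180°]; subtract 360° → -149.964°.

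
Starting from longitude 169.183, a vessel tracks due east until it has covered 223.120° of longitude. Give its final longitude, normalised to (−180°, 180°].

Start at +169.183°; shift +223.120° → +392.303°.
+392.303° lies outside (−180°, 180°]; subtract 360° → +32.303°.

+32.303°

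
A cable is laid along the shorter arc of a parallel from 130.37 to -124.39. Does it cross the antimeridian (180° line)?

Yes

Naïve |-124.39 − 130.37| = 254.76° > 180°, so the shorter arc goes the other way round — across 180°.
Signed shortest Δλ = ((-124.39 − 130.37 + 180) mod 360) − 180 = 105.24°.
Going east by 105.24° from +130.37° passes through 180° before reaching -124.39°.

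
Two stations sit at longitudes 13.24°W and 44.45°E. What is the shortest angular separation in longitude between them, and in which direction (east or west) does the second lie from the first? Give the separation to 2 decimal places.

Raw difference: 44.45 − -13.24 = 57.69°.
Normalise into (−180°, 180°]: 57.69° stays 57.69°.
Positive ⇒ the second point lies to the east; separation 57.69°.

57.69° east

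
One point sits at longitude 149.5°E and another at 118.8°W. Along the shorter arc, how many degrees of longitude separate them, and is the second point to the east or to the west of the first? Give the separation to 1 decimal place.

Raw difference: -118.8 − 149.5 = -268.3°.
Normalise into (−180°, 180°]: -268.3° + 360° = 91.7°.
Positive ⇒ the second point lies to the east; separation 91.7°.

91.7° east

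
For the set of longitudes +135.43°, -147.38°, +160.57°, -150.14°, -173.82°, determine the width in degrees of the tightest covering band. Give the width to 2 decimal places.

77.19°

Sort the longitudes: -173.82°, -150.14°, -147.38°, +135.43°, +160.57°.
Eastward gaps between consecutive values (wrapping around): 23.68°, 2.76°, 282.81°, 25.14°, 25.61°.
Largest gap = 282.81° ⇒ minimal covering band is its complement: 360° − 282.81° = 77.19°.
Band runs from +135.43° eastward to -147.38°, crossing the antimeridian.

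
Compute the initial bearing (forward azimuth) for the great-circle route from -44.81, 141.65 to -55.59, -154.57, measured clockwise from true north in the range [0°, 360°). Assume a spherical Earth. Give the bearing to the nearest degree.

129°

Δλ = -154.57 − 141.65 = -296.22°; wrapped into (−180°, 180°]: 63.78°.
θ = atan2( sin Δλ · cos φ₂ , cos φ₁ · sin φ₂ − sin φ₁ · cos φ₂ · cos Δλ )
  = atan2(0.50696, -0.40934) = 128.919° → normalised to [0°, 360°): 128.919°.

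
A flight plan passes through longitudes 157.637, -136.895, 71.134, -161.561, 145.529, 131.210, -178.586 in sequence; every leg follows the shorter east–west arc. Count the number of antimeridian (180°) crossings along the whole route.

5

Leg 1: +157.637° → -136.895°, shortest Δλ = 65.468° (east) — crosses 180°.
Leg 2: -136.895° → +71.134°, shortest Δλ = -151.971° (west) — crosses 180°.
Leg 3: +71.134° → -161.561°, shortest Δλ = 127.305° (east) — crosses 180°.
Leg 4: -161.561° → +145.529°, shortest Δλ = -52.91° (west) — crosses 180°.
Leg 5: +145.529° → +131.210°, shortest Δλ = -14.319° (west) — does not cross 180°.
Leg 6: +131.210° → -178.586°, shortest Δλ = 50.204° (east) — crosses 180°.
Total crossings: 5.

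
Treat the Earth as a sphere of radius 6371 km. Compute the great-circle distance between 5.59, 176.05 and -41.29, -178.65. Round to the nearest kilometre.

Δλ = -178.65 − 176.05 = -354.70°; wrapped into (−180°, 180°]: 5.30°.
Δφ = -41.29 − 5.59 = -46.88°.
a = sin²(Δφ/2) + cos φ₁ · cos φ₂ · sin²(Δλ/2) = 0.159834.
c = 2·atan2(√a, √(1−a)) = 0.82258 rad → d = 6371·c ≈ 5240.67 km.

5241 km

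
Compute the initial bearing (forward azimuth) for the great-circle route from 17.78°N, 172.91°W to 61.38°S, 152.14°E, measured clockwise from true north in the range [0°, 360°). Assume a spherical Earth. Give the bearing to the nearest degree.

196°

Δλ = 152.14 − -172.91 = 325.05°; wrapped into (−180°, 180°]: -34.95°.
θ = atan2( sin Δλ · cos φ₂ , cos φ₁ · sin φ₂ − sin φ₁ · cos φ₂ · cos Δλ )
  = atan2(-0.27440, -0.95578) = -163.981° → normalised to [0°, 360°): 196.019°.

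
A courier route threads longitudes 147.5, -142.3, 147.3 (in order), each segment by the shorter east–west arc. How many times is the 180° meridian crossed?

2

Leg 1: +147.5° → -142.3°, shortest Δλ = 70.2° (east) — crosses 180°.
Leg 2: -142.3° → +147.3°, shortest Δλ = -70.4° (west) — crosses 180°.
Total crossings: 2.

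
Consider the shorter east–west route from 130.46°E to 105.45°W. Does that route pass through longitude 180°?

Naïve |-105.45 − 130.46| = 235.91° > 180°, so the shorter arc goes the other way round — across 180°.
Signed shortest Δλ = ((-105.45 − 130.46 + 180) mod 360) − 180 = 124.09°.
Going east by 124.09° from +130.46° passes through 180° before reaching -105.45°.

Yes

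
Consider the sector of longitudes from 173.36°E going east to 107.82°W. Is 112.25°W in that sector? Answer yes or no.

Band width going east from +173.36° to -107.82°: ((-107.82 − 173.36) mod 360) = 78.82°.
Offset of -112.25° east of the west edge: ((-112.25 − 173.36) mod 360) = 74.39°.
74.39° ≤ 78.82° ⇒ inside.

Yes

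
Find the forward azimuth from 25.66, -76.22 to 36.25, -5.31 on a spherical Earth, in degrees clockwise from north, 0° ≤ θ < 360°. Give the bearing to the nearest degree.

61°

Δλ = -5.31 − -76.22 = 70.91°.
θ = atan2( sin Δλ · cos φ₂ , cos φ₁ · sin φ₂ − sin φ₁ · cos φ₂ · cos Δλ )
  = atan2(0.76209, 0.41878) = 61.211° → normalised to [0°, 360°): 61.211°.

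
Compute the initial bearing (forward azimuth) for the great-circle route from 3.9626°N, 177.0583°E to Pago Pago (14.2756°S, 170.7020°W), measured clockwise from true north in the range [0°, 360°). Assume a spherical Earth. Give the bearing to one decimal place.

146.6°

Δλ = -170.7020 − 177.0583 = -347.7603°; wrapped into (−180°, 180°]: 12.2397°.
θ = atan2( sin Δλ · cos φ₂ , cos φ₁ · sin φ₂ − sin φ₁ · cos φ₂ · cos Δλ )
  = atan2(0.20546, -0.31145) = 146.588° → normalised to [0°, 360°): 146.588°.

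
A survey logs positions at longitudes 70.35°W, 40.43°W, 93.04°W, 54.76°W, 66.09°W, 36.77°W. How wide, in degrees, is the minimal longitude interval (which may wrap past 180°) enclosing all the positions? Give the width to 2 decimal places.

56.27°

Sort the longitudes: -93.04°, -70.35°, -66.09°, -54.76°, -40.43°, -36.77°.
Eastward gaps between consecutive values (wrapping around): 22.69°, 4.26°, 11.33°, 14.33°, 3.66°, 303.73°.
Largest gap = 303.73° ⇒ minimal covering band is its complement: 360° − 303.73° = 56.27°.
Band runs from -93.04° eastward to -36.77°.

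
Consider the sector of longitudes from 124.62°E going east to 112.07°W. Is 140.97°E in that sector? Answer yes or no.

Band width going east from +124.62° to -112.07°: ((-112.07 − 124.62) mod 360) = 123.31°.
Offset of +140.97° east of the west edge: ((140.97 − 124.62) mod 360) = 16.35°.
16.35° ≤ 123.31° ⇒ inside.

Yes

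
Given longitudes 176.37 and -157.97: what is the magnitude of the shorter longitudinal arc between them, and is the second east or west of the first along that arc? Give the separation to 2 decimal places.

25.66° east

Raw difference: -157.97 − 176.37 = -334.34°.
Normalise into (−180°, 180°]: -334.34° + 360° = 25.66°.
Positive ⇒ the second point lies to the east; separation 25.66°.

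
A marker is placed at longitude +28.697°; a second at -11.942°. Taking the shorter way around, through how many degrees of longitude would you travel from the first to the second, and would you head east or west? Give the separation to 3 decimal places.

Raw difference: -11.942 − 28.697 = -40.639°.
Normalise into (−180°, 180°]: -40.639° stays -40.639°.
Negative ⇒ the second point lies to the west; separation 40.639°.

40.639° west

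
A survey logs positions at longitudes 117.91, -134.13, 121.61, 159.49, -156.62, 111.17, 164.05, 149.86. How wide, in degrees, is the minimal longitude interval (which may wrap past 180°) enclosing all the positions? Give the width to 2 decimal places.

Sort the longitudes: -156.62°, -134.13°, +111.17°, +117.91°, +121.61°, +149.86°, +159.49°, +164.05°.
Eastward gaps between consecutive values (wrapping around): 22.49°, 245.30°, 6.74°, 3.70°, 28.25°, 9.63°, 4.56°, 39.33°.
Largest gap = 245.30° ⇒ minimal covering band is its complement: 360° − 245.30° = 114.70°.
Band runs from +111.17° eastward to -134.13°, crossing the antimeridian.

114.70°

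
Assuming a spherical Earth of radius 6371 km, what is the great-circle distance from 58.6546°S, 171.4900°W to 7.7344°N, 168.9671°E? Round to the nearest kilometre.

7587 km

Δλ = 168.9671 − -171.4900 = 340.4571°; wrapped into (−180°, 180°]: -19.5429°.
Δφ = 7.7344 − -58.6546 = 66.3890°.
a = sin²(Δφ/2) + cos φ₁ · cos φ₂ · sin²(Δλ/2) = 0.314585.
c = 2·atan2(√a, √(1−a)) = 1.19089 rad → d = 6371·c ≈ 7587.19 km.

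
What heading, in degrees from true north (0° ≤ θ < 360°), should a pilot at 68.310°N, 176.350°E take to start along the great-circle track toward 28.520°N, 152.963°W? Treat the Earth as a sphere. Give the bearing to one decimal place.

139.5°

Δλ = -152.963 − 176.350 = -329.313°; wrapped into (−180°, 180°]: 30.687°.
θ = atan2( sin Δλ · cos φ₂ , cos φ₁ · sin φ₂ − sin φ₁ · cos φ₂ · cos Δλ )
  = atan2(0.44842, -0.52565) = 139.533° → normalised to [0°, 360°): 139.533°.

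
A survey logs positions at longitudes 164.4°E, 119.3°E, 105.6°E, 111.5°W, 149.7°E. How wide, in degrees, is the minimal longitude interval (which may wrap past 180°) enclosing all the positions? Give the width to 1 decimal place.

142.9°

Sort the longitudes: -111.5°, +105.6°, +119.3°, +149.7°, +164.4°.
Eastward gaps between consecutive values (wrapping around): 217.1°, 13.7°, 30.4°, 14.7°, 84.1°.
Largest gap = 217.1° ⇒ minimal covering band is its complement: 360° − 217.1° = 142.9°.
Band runs from +105.6° eastward to -111.5°, crossing the antimeridian.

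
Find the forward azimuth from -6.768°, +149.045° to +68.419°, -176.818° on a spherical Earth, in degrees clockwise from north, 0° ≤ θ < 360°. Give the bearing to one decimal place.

Δλ = -176.818 − 149.045 = -325.863°; wrapped into (−180°, 180°]: 34.137°.
θ = atan2( sin Δλ · cos φ₂ , cos φ₁ · sin φ₂ − sin φ₁ · cos φ₂ · cos Δλ )
  = atan2(0.20641, 0.95930) = 12.143° → normalised to [0°, 360°): 12.143°.

12.1°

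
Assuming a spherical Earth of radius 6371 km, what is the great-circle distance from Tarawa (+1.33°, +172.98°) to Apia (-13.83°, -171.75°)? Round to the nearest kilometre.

Δλ = -171.75 − 172.98 = -344.73°; wrapped into (−180°, 180°]: 15.27°.
Δφ = -13.83 − 1.33 = -15.16°.
a = sin²(Δφ/2) + cos φ₁ · cos φ₂ · sin²(Δλ/2) = 0.034536.
c = 2·atan2(√a, √(1−a)) = 0.37385 rad → d = 6371·c ≈ 2381.81 km.

2382 km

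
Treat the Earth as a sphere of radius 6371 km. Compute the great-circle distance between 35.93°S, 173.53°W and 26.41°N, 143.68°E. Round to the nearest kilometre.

Δλ = 143.68 − -173.53 = 317.21°; wrapped into (−180°, 180°]: -42.79°.
Δφ = 26.41 − -35.93 = 62.34°.
a = sin²(Δφ/2) + cos φ₁ · cos φ₂ · sin²(Δλ/2) = 0.364398.
c = 2·atan2(√a, √(1−a)) = 1.29615 rad → d = 6371·c ≈ 8257.79 km.

8258 km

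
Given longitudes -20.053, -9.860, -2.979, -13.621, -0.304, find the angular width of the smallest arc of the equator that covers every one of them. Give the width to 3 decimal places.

19.749°

Sort the longitudes: -20.053°, -13.621°, -9.860°, -2.979°, -0.304°.
Eastward gaps between consecutive values (wrapping around): 6.432°, 3.761°, 6.881°, 2.675°, 340.251°.
Largest gap = 340.251° ⇒ minimal covering band is its complement: 360° − 340.251° = 19.749°.
Band runs from -20.053° eastward to -0.304°.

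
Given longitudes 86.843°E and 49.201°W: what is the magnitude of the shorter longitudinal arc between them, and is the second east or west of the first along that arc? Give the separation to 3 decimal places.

136.044° west

Raw difference: -49.201 − 86.843 = -136.044°.
Normalise into (−180°, 180°]: -136.044° stays -136.044°.
Negative ⇒ the second point lies to the west; separation 136.044°.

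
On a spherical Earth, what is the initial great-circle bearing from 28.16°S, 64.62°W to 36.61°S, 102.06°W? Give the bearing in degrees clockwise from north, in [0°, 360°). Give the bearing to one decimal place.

Δλ = -102.06 − -64.62 = -37.44°.
θ = atan2( sin Δλ · cos φ₂ , cos φ₁ · sin φ₂ − sin φ₁ · cos φ₂ · cos Δλ )
  = atan2(-0.48799, -0.22499) = -114.752° → normalised to [0°, 360°): 245.248°.

245.2°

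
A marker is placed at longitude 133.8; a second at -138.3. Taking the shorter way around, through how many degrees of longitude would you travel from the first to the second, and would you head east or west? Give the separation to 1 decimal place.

Raw difference: -138.3 − 133.8 = -272.1°.
Normalise into (−180°, 180°]: -272.1° + 360° = 87.9°.
Positive ⇒ the second point lies to the east; separation 87.9°.

87.9° east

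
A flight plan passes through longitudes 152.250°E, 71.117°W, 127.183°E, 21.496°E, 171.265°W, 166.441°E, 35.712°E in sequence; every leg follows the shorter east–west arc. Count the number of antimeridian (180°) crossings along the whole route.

Leg 1: +152.250° → -71.117°, shortest Δλ = 136.633° (east) — crosses 180°.
Leg 2: -71.117° → +127.183°, shortest Δλ = -161.7° (west) — crosses 180°.
Leg 3: +127.183° → +21.496°, shortest Δλ = -105.687° (west) — does not cross 180°.
Leg 4: +21.496° → -171.265°, shortest Δλ = 167.239° (east) — crosses 180°.
Leg 5: -171.265° → +166.441°, shortest Δλ = -22.294° (west) — crosses 180°.
Leg 6: +166.441° → +35.712°, shortest Δλ = -130.729° (west) — does not cross 180°.
Total crossings: 4.

4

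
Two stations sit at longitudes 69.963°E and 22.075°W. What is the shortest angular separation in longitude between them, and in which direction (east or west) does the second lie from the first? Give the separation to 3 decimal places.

Raw difference: -22.075 − 69.963 = -92.038°.
Normalise into (−180°, 180°]: -92.038° stays -92.038°.
Negative ⇒ the second point lies to the west; separation 92.038°.

92.038° west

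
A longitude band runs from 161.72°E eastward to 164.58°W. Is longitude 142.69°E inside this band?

Band width going east from +161.72° to -164.58°: ((-164.58 − 161.72) mod 360) = 33.70°.
Offset of +142.69° east of the west edge: ((142.69 − 161.72) mod 360) = 340.97°.
340.97° > 33.70° ⇒ outside.

No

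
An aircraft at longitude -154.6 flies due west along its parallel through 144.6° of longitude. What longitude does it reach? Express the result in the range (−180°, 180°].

Start at -154.6°; shift −144.6° → -299.2°.
-299.2° lies outside (−180°, 180°]; add 360° → +60.8°.

+60.8°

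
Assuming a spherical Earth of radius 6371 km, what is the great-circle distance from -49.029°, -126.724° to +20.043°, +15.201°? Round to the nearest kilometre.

15350 km

Δλ = 15.201 − -126.724 = 141.925°.
Δφ = 20.043 − -49.029 = 69.072°.
a = sin²(Δφ/2) + cos φ₁ · cos φ₂ · sin²(Δλ/2) = 0.871832.
c = 2·atan2(√a, √(1−a)) = 2.40933 rad → d = 6371·c ≈ 15349.84 km.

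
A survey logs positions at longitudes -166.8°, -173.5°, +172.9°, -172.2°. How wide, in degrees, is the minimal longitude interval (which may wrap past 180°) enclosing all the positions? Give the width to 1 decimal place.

20.3°

Sort the longitudes: -173.5°, -172.2°, -166.8°, +172.9°.
Eastward gaps between consecutive values (wrapping around): 1.3°, 5.4°, 339.7°, 13.6°.
Largest gap = 339.7° ⇒ minimal covering band is its complement: 360° − 339.7° = 20.3°.
Band runs from +172.9° eastward to -166.8°, crossing the antimeridian.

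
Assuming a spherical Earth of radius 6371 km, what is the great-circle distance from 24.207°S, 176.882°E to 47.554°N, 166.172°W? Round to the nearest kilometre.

Δλ = -166.172 − 176.882 = -343.054°; wrapped into (−180°, 180°]: 16.946°.
Δφ = 47.554 − -24.207 = 71.761°.
a = sin²(Δφ/2) + cos φ₁ · cos φ₂ · sin²(Δλ/2) = 0.356873.
c = 2·atan2(√a, √(1−a)) = 1.28048 rad → d = 6371·c ≈ 8157.95 km.

8158 km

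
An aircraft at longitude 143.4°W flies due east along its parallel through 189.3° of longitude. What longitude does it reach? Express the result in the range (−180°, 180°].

45.9°E

Start at -143.4°; shift +189.3° → +45.9°.
+45.9° already lies in (−180°, 180°].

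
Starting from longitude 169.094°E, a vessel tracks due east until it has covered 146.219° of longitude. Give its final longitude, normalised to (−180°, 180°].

44.687°W

Start at +169.094°; shift +146.219° → +315.313°.
+315.313° lies outside (−180°, 180°]; subtract 360° → -44.687°.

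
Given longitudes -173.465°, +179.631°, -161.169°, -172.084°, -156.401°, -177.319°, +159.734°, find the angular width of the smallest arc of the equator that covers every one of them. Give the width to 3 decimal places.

43.865°

Sort the longitudes: -177.319°, -173.465°, -172.084°, -161.169°, -156.401°, +159.734°, +179.631°.
Eastward gaps between consecutive values (wrapping around): 3.854°, 1.381°, 10.915°, 4.768°, 316.135°, 19.897°, 3.050°.
Largest gap = 316.135° ⇒ minimal covering band is its complement: 360° − 316.135° = 43.865°.
Band runs from +159.734° eastward to -156.401°, crossing the antimeridian.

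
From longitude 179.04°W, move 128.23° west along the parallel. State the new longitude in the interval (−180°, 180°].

Start at -179.04°; shift −128.23° → -307.27°.
-307.27° lies outside (−180°, 180°]; add 360° → +52.73°.

52.73°E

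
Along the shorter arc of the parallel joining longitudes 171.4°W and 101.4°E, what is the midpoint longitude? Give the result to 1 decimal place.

Signed shortest Δλ from -171.4° to +101.4° is -87.2°.
Midpoint longitude = -171.4° + (-87.2°)/2 = -171.4° − 43.6° = -215.0°.
Normalise into (−180°, 180°]: +145.0°.
(The naïve average (-171.4 + +101.4)/2 = -35.0° is on the wrong side of the globe.)

145.0°E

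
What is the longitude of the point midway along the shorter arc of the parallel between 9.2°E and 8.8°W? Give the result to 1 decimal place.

0.2°E

Signed shortest Δλ from +9.2° to -8.8° is -18.0°.
Midpoint longitude = +9.2° + (-18.0°)/2 = +9.2° − 9.0° = +0.2°.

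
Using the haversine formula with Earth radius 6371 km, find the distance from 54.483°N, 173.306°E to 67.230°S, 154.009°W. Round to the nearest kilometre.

Δλ = -154.009 − 173.306 = -327.315°; wrapped into (−180°, 180°]: 32.685°.
Δφ = -67.230 − 54.483 = -121.713°.
a = sin²(Δφ/2) + cos φ₁ · cos φ₂ · sin²(Δλ/2) = 0.780634.
c = 2·atan2(√a, √(1−a)) = 2.16671 rad → d = 6371·c ≈ 13804.13 km.

13804 km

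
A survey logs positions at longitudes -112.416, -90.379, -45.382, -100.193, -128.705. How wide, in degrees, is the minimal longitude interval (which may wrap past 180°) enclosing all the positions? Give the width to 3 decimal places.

83.323°

Sort the longitudes: -128.705°, -112.416°, -100.193°, -90.379°, -45.382°.
Eastward gaps between consecutive values (wrapping around): 16.289°, 12.223°, 9.814°, 44.997°, 276.677°.
Largest gap = 276.677° ⇒ minimal covering band is its complement: 360° − 276.677° = 83.323°.
Band runs from -128.705° eastward to -45.382°.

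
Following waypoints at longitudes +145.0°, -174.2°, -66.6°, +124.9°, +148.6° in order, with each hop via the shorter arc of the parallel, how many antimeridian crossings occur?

Leg 1: +145.0° → -174.2°, shortest Δλ = 40.8° (east) — crosses 180°.
Leg 2: -174.2° → -66.6°, shortest Δλ = 107.6° (east) — does not cross 180°.
Leg 3: -66.6° → +124.9°, shortest Δλ = -168.5° (west) — crosses 180°.
Leg 4: +124.9° → +148.6°, shortest Δλ = 23.7° (east) — does not cross 180°.
Total crossings: 2.

2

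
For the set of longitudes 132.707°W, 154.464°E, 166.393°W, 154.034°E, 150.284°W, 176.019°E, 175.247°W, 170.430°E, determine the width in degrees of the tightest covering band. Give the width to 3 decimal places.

Sort the longitudes: -175.247°, -166.393°, -150.284°, -132.707°, +154.034°, +154.464°, +170.430°, +176.019°.
Eastward gaps between consecutive values (wrapping around): 8.854°, 16.109°, 17.577°, 286.741°, 0.430°, 15.966°, 5.589°, 8.734°.
Largest gap = 286.741° ⇒ minimal covering band is its complement: 360° − 286.741° = 73.259°.
Band runs from +154.034° eastward to -132.707°, crossing the antimeridian.

73.259°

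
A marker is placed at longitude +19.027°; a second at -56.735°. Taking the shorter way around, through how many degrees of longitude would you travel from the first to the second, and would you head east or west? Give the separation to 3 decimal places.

75.762° west

Raw difference: -56.735 − 19.027 = -75.762°.
Normalise into (−180°, 180°]: -75.762° stays -75.762°.
Negative ⇒ the second point lies to the west; separation 75.762°.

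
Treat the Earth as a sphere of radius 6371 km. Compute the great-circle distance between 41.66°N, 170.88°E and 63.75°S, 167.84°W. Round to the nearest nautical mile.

Δλ = -167.84 − 170.88 = -338.72°; wrapped into (−180°, 180°]: 21.28°.
Δφ = -63.75 − 41.66 = -105.41°.
a = sin²(Δφ/2) + cos φ₁ · cos φ₂ · sin²(Δλ/2) = 0.644127.
c = 2·atan2(√a, √(1−a)) = 1.86320 rad → d = 6371·c ≈ 11870.44 km ≈ 6409.53 nmi.

6410 nmi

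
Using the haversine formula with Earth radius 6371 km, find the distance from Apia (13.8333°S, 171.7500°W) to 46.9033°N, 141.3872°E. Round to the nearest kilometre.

8206 km

Δλ = 141.3872 − -171.7500 = 313.1372°; wrapped into (−180°, 180°]: -46.8628°.
Δφ = 46.9033 − -13.8333 = 60.7366°.
a = sin²(Δφ/2) + cos φ₁ · cos φ₂ · sin²(Δλ/2) = 0.360491.
c = 2·atan2(√a, √(1−a)) = 1.28802 rad → d = 6371·c ≈ 8206.00 km.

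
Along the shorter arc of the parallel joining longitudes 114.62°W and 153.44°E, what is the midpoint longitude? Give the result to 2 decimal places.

160.59°W

Signed shortest Δλ from -114.62° to +153.44° is -91.94°.
Midpoint longitude = -114.62° + (-91.94°)/2 = -114.62° − 45.97° = -160.59°.
(The naïve average (-114.62 + +153.44)/2 = 19.41° is on the wrong side of the globe.)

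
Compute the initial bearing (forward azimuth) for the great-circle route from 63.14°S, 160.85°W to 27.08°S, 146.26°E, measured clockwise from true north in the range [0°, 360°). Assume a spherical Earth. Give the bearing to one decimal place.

291.1°

Δλ = 146.26 − -160.85 = 307.11°; wrapped into (−180°, 180°]: -52.89°.
θ = atan2( sin Δλ · cos φ₂ , cos φ₁ · sin φ₂ − sin φ₁ · cos φ₂ · cos Δλ )
  = atan2(-0.71005, 0.27357) = -68.930° → normalised to [0°, 360°): 291.070°.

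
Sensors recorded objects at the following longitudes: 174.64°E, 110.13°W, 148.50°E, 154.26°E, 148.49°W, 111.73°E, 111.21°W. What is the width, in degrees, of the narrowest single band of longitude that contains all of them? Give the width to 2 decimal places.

138.14°

Sort the longitudes: -148.49°, -111.21°, -110.13°, +111.73°, +148.50°, +154.26°, +174.64°.
Eastward gaps between consecutive values (wrapping around): 37.28°, 1.08°, 221.86°, 36.77°, 5.76°, 20.38°, 36.87°.
Largest gap = 221.86° ⇒ minimal covering band is its complement: 360° − 221.86° = 138.14°.
Band runs from +111.73° eastward to -110.13°, crossing the antimeridian.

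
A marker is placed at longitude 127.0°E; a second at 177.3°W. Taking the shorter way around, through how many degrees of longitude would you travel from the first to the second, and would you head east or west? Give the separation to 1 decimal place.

55.7° east

Raw difference: -177.3 − 127.0 = -304.3°.
Normalise into (−180°, 180°]: -304.3° + 360° = 55.7°.
Positive ⇒ the second point lies to the east; separation 55.7°.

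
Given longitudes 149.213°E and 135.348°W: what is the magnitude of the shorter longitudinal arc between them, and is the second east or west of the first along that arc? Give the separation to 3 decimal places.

Raw difference: -135.348 − 149.213 = -284.561°.
Normalise into (−180°, 180°]: -284.561° + 360° = 75.439°.
Positive ⇒ the second point lies to the east; separation 75.439°.

75.439° east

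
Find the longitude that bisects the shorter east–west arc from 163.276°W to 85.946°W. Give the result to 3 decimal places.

Signed shortest Δλ from -163.276° to -85.946° is +77.330°.
Midpoint longitude = -163.276° + (+77.330°)/2 = -163.276° + 38.665° = -124.611°.

124.611°W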